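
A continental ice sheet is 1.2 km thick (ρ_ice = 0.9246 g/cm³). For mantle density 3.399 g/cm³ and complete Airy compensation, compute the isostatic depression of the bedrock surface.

0.326 km

By Archimedes' principle applied to the lithosphere: the ice load ρ_ice t is balanced by mantle displaced below, ρ_m s.
s = t ρ_ice / ρ_m = 1.2 km × 0.9246/3.399 = 0.326 km.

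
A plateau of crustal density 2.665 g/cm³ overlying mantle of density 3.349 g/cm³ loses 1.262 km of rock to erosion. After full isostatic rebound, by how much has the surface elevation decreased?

Rebound u = e ρ_c/ρ_m = 1.262 km × 2.665/3.349 = 1.004 km.
Net surface drop = e − u = 1.262 km − 1.004 km = e (ρ_m − ρ_c)/ρ_m = 0.258 km.

0.258 km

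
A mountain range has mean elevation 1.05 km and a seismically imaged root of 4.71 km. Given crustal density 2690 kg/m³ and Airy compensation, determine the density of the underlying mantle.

3290 kg/m³

Airy balance: ρ_c h = (ρ_m − ρ_c) r → ρ_m = ρ_c (1 + h/r).
ρ_m = 2690 × (1 + 1.05 km/4.71 km) = 3290 kg/m³.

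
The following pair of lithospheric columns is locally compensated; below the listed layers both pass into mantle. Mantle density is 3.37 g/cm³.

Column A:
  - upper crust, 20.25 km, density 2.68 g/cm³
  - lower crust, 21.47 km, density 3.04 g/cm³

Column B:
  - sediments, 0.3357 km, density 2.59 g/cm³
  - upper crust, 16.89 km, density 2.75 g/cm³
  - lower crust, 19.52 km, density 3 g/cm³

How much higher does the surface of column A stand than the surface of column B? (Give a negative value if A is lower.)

0.92 km

For any compensation level in the mantle, the mantle terms cancel and isostasy reduces to e = (Σt_A − Σt_B) − (Σ(ρt)_A − Σ(ρt)_B) / ρ_m.
Σt_A = 41.72 km; Σt_B = 36.7457 km; Σ(ρt)_A = 119.5388; Σ(ρt)_B = 105.876963 (in km·g/cm³).
e = (41.72 − 36.7457) − (119.5388 − 105.876963) / 3.37 = 0.92 km.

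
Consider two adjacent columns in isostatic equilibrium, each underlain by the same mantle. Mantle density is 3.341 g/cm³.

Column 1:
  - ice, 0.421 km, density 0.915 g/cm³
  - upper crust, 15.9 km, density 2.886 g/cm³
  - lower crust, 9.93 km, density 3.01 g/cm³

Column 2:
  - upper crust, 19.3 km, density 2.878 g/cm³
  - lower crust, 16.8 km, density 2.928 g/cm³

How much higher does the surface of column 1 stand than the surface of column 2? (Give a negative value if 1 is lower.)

−1.3 km

For any compensation level in the mantle, the mantle terms cancel and isostasy reduces to e = (Σt_1 − Σt_2) − (Σ(ρt)_1 − Σ(ρt)_2) / ρ_m.
Σt_1 = 26.251 km; Σt_2 = 36.1 km; Σ(ρt)_1 = 76.161915; Σ(ρt)_2 = 104.7358 (in km·g/cm³).
e = (26.251 − 36.1) − (76.161915 − 104.7358) / 3.341 = −1.3 km.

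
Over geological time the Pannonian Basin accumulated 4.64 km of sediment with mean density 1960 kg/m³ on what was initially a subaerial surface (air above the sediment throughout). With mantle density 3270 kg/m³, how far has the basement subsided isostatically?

2.78 km

Subaerial load: s = t ρ_sed / ρ_m = 4.64 km × 1960/3270 = 2.78 km.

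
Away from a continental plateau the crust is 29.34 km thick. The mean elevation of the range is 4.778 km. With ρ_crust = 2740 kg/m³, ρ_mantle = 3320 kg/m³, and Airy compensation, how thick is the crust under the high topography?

Root depth r = h ρ_c / (ρ_m − ρ_c) = 4.778 km × 2740 / 580 = 22.57 km.
Total thickness = T + h + r = 29.34 km + 4.778 km + 22.57 km = 56.7 km.

56.7 km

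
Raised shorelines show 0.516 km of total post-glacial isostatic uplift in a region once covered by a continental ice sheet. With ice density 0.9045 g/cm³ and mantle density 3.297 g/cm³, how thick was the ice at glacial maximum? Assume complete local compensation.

1.88 km

u = t ρ_ice/ρ_m → t = u ρ_m/ρ_ice = 0.516 km × 3.297/0.9045 = 1.88 km.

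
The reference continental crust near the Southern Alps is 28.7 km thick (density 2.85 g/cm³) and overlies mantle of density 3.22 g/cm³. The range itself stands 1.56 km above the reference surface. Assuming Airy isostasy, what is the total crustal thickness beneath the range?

Root depth r = h ρ_c / (ρ_m − ρ_c) = 1.56 km × 2.85 / 0.37 = 12.02 km.
Total thickness = T + h + r = 28.7 km + 1.56 km + 12.02 km = 42.3 km.

42.3 km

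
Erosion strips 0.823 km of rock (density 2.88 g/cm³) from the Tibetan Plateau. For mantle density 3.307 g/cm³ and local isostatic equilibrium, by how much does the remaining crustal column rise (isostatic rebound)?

Unloading: uplift u = e ρ_c/ρ_m = 0.823 km × 2.88/3.307 = 0.717 km.

0.717 km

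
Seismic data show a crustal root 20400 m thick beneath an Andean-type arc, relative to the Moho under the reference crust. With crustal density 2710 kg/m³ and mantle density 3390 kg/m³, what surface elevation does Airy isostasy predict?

5120 m

Equating mass per unit area of the two columns: ρ_c h = (ρ_m − ρ_c) r.
h = r (ρ_m − ρ_c) / ρ_c = 20400 m × (3390 − 2710) / 2710 = 5120 m.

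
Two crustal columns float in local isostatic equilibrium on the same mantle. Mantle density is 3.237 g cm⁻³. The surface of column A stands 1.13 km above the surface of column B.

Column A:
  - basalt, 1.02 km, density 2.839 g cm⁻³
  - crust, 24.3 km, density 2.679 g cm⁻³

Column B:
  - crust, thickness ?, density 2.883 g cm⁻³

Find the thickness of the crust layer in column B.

Take the compensation level at the base of the deeper column (depth z_c below the surface of column A) and equate Σ ρ_i t_i down to z_c; mantle fills any gap and the z_c terms cancel.
Column A: 1.02×2.839 + 24.3×2.679 + (z_c − 25.32)×3.237
Column B: 1.13×0 + x×2.883 + (z_c − 1.13 − 0 − x)×3.237
The z_c×3.237 term appears on both sides and cancels. Collect the known terms of each column as K = Σ(ρt)_known − 3.237 × (depth of known layers): K_A = 67.99548 − 3.237×25.32 = −13.96536; K_B = 0 − 3.237×(1.13 + 0) = −3.65781.
Balance: K_A = K_B − x×(3.237 − 2.883), so x = (K_B − K_A)/(3.237 − 2.883) = 10.3075/0.354 = 29.1 km.

29.1 km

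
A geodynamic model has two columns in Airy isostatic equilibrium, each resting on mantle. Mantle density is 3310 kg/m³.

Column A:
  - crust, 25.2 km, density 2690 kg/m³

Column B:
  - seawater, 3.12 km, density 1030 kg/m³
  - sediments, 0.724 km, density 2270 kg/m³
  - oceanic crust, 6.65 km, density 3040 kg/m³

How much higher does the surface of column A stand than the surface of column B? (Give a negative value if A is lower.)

For any compensation level in the mantle, the mantle terms cancel and isostasy reduces to e = (Σt_A − Σt_B) − (Σ(ρt)_A − Σ(ρt)_B) / ρ_m.
Σt_A = 25.2 km; Σt_B = 10.494 km; Σ(ρt)_A = 67788; Σ(ρt)_B = 25073.08 (in km·kg/m³).
e = (25.2 − 10.494) − (67788 − 25073.08) / 3310 = 1.8 km.

1.8 km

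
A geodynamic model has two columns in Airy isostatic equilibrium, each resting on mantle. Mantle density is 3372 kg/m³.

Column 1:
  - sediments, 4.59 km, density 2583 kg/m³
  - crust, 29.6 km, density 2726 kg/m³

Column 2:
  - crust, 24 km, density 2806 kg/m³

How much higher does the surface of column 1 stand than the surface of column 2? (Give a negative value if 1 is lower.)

For any compensation level in the mantle, the mantle terms cancel and isostasy reduces to e = (Σt_1 − Σt_2) − (Σ(ρt)_1 − Σ(ρt)_2) / ρ_m.
Σt_1 = 34.19 km; Σt_2 = 24 km; Σ(ρt)_1 = 92545.57; Σ(ρt)_2 = 67344 (in km·kg/m³).
e = (34.19 − 24) − (92545.57 − 67344) / 3372 = 2.72 km.

2.72 km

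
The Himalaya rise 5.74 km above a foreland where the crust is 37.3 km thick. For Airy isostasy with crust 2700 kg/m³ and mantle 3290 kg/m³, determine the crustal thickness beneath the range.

69.3 km

Root depth r = h ρ_c / (ρ_m − ρ_c) = 5.74 km × 2700 / 590 = 26.27 km.
Total thickness = T + h + r = 37.3 km + 5.74 km + 26.27 km = 69.3 km.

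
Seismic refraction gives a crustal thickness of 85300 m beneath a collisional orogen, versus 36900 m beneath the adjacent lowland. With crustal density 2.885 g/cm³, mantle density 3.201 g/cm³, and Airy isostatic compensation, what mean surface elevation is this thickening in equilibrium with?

Excess crust Δ = 85300 m − 36900 m = 48400 m, split between elevation h and root r with h + r = Δ.
Airy balance ρ_c h = (ρ_m − ρ_c) r gives r = h ρ_c/(ρ_m − ρ_c), so h (1 + ρ_c/(ρ_m − ρ_c)) = Δ, i.e. h = Δ (ρ_m − ρ_c)/ρ_m.
h = 48400 m × 0.316/3.201 = 4780 m.

4780 m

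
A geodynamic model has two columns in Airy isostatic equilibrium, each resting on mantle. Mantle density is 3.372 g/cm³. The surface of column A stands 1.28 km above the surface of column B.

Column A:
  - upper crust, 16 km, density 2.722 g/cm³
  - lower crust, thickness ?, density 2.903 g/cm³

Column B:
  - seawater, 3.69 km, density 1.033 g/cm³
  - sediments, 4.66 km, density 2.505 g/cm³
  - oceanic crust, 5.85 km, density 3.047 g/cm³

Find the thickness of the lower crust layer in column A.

Take the compensation level at the base of the deeper column (depth z_c below the surface of column A) and equate Σ ρ_i t_i down to z_c; mantle fills any gap and the z_c terms cancel.
Column A: 16×2.722 + x×2.903 + (z_c − 16 − x)×3.372
Column B: 1.28×0 + 3.69×1.033 + 4.66×2.505 + 5.85×3.047 + (z_c − 1.28 − 14.2)×3.372
The z_c×3.372 term appears on both sides and cancels. Collect the known terms of each column as K = Σ(ρt)_known − 3.372 × (depth of known layers): K_A = 43.552 − 3.372×16 = −10.4; K_B = 33.31002 − 3.372×(1.28 + 14.2) = −18.88854.
Balance: K_A − x×(3.372 − 2.903) = K_B, so x = (K_A − K_B)/(3.372 − 2.903) = 8.48854/0.469 = 18.1 km.

18.1 km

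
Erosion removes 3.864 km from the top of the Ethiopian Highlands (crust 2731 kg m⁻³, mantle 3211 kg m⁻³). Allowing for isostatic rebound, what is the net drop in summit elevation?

0.578 km

Rebound u = e ρ_c/ρ_m = 3.864 km × 2731/3211 = 3.286 km.
Net surface drop = e − u = 3.864 km − 3.286 km = e (ρ_m − ρ_c)/ρ_m = 0.578 km.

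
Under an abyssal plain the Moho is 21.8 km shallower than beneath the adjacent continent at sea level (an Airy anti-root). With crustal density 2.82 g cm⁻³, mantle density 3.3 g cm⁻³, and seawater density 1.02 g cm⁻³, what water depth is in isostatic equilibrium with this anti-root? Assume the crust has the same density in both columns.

Replacing a thickness d of crust by seawater at the top must be balanced by replacing crust with mantle at the base: d (ρ_c − ρ_w) = a (ρ_m − ρ_c).
d = a (ρ_m − ρ_c)/(ρ_c − ρ_w) = 21.8 km × 0.48/1.8 = 5.81 km.

5.81 km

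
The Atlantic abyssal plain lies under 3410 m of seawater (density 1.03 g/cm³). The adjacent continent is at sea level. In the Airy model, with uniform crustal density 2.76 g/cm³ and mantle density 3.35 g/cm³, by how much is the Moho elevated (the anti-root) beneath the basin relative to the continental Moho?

Balancing pressure at the compensation depth: replacing crust with seawater at the top is compensated by replacing crust with mantle at the base: d (ρ_c − ρ_w) = a (ρ_m − ρ_c).
a = d (ρ_c − ρ_w)/(ρ_m − ρ_c) = 3410 m × 1.73/0.59 = 10000 m.

10000 m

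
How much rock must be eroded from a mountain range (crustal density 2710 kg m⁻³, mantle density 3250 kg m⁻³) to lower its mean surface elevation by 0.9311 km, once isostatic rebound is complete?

Net drop Δ = e − u = e − e ρ_c/ρ_m = e (ρ_m − ρ_c)/ρ_m.
e = Δ ρ_m/(ρ_m − ρ_c) = 0.9311 km × 3250/540 = 5.6 km.

5.6 km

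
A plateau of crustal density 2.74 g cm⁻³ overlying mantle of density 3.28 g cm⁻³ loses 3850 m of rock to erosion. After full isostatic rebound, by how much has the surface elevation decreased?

Rebound u = e ρ_c/ρ_m = 3850 m × 2.74/3.28 = 3216 m.
Net surface drop = e − u = 3850 m − 3216 m = e (ρ_m − ρ_c)/ρ_m = 634 m.

634 m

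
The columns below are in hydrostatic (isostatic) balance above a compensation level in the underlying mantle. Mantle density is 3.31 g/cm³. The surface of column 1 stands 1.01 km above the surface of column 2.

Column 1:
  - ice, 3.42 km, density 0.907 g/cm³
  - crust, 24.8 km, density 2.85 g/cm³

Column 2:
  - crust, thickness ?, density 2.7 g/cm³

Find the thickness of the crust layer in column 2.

26.7 km

Take the compensation level at the base of the deeper column (depth z_c below the surface of column 1) and equate Σ ρ_i t_i down to z_c; mantle fills any gap and the z_c terms cancel.
Column 1: 3.42×0.907 + 24.8×2.85 + (z_c − 28.22)×3.31
Column 2: 1.01×0 + x×2.7 + (z_c − 1.01 − 0 − x)×3.31
The z_c×3.31 term appears on both sides and cancels. Collect the known terms of each column as K = Σ(ρt)_known − 3.31 × (depth of known layers): K_1 = 73.78194 − 3.31×28.22 = −19.62626; K_2 = 0 − 3.31×(1.01 + 0) = −3.3431.
Balance: K_1 = K_2 − x×(3.31 − 2.7), so x = (K_2 − K_1)/(3.31 − 2.7) = 16.2832/0.61 = 26.7 km.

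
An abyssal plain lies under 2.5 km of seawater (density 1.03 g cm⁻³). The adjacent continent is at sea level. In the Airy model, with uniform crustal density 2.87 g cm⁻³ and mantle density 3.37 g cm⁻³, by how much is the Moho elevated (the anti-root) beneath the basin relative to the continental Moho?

In Airy isostatic equilibrium: replacing crust with seawater at the top is compensated by replacing crust with mantle at the base: d (ρ_c − ρ_w) = a (ρ_m − ρ_c).
a = d (ρ_c − ρ_w)/(ρ_m − ρ_c) = 2.5 km × 1.84/0.5 = 9.2 km.

9.2 km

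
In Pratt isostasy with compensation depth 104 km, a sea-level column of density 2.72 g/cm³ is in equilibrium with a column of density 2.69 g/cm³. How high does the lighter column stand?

1.16 km

ρ_ref D = ρ (D + h) → h = D (ρ_ref − ρ)/ρ.
h = 104 km × (2.72 − 2.69)/2.69 = 1.16 km.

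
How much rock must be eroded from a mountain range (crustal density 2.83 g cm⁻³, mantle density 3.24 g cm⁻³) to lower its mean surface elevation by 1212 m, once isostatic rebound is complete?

9580 m

Net drop Δ = e − u = e − e ρ_c/ρ_m = e (ρ_m − ρ_c)/ρ_m.
e = Δ ρ_m/(ρ_m − ρ_c) = 1212 m × 3.24/0.41 = 9580 m.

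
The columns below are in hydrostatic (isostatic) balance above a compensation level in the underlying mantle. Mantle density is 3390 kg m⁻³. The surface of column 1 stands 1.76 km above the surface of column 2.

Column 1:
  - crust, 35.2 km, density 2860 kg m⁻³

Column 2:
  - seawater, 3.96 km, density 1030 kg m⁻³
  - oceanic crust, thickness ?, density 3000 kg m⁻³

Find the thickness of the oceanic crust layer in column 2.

8.57 km

Take the compensation level at the base of the deeper column (depth z_c below the surface of column 1) and equate Σ ρ_i t_i down to z_c; mantle fills any gap and the z_c terms cancel.
Column 1: 35.2×2860 + (z_c − 35.2)×3390
Column 2: 1.76×0 + 3.96×1030 + x×3000 + (z_c − 1.76 − 3.96 − x)×3390
The z_c×3390 term appears on both sides and cancels. Collect the known terms of each column as K = Σ(ρt)_known − 3390 × (depth of known layers): K_1 = 100672 − 3390×35.2 = −18656; K_2 = 4078.8 − 3390×(1.76 + 3.96) = −15312.
Balance: K_1 = K_2 − x×(3390 − 3000), so x = (K_2 − K_1)/(3390 − 3000) = 3344/390 = 8.57 km.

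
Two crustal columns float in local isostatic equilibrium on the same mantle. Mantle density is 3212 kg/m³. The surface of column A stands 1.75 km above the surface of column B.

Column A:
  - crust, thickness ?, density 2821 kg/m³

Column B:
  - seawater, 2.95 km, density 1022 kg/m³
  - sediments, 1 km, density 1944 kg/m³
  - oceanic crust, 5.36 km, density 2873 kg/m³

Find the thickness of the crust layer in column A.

38.8 km

Take the compensation level at the base of the deeper column (depth z_c below the surface of column A) and equate Σ ρ_i t_i down to z_c; mantle fills any gap and the z_c terms cancel.
Column A: x×2821 + (z_c − 0 − x)×3212
Column B: 1.75×0 + 2.95×1022 + 1×1944 + 5.36×2873 + (z_c − 1.75 − 9.31)×3212
The z_c×3212 term appears on both sides and cancels. Collect the known terms of each column as K = Σ(ρt)_known − 3212 × (depth of known layers): K_A = 0 − 3212×0 = 0; K_B = 20358.18 − 3212×(1.75 + 9.31) = −15166.54.
Balance: K_A − x×(3212 − 2821) = K_B, so x = (K_A − K_B)/(3212 − 2821) = 15166.5/391 = 38.8 km.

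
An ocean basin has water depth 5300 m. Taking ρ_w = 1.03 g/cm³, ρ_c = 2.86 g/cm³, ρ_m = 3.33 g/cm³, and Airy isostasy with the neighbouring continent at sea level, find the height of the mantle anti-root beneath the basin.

Balancing pressure at the compensation depth: replacing crust with seawater at the top is compensated by replacing crust with mantle at the base: d (ρ_c − ρ_w) = a (ρ_m − ρ_c).
a = d (ρ_c − ρ_w)/(ρ_m − ρ_c) = 5300 m × 1.83/0.47 = 20600 m.

20600 m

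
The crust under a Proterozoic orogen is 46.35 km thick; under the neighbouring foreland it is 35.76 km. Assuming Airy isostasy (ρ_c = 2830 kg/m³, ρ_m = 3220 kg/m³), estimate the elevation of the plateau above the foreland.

1.28 km

Excess crust Δ = 46.35 km − 35.76 km = 10.59 km, split between elevation h and root r with h + r = Δ.
Airy balance ρ_c h = (ρ_m − ρ_c) r gives r = h ρ_c/(ρ_m − ρ_c), so h (1 + ρ_c/(ρ_m − ρ_c)) = Δ, i.e. h = Δ (ρ_m − ρ_c)/ρ_m.
h = 10.59 km × 390/3220 = 1.28 km.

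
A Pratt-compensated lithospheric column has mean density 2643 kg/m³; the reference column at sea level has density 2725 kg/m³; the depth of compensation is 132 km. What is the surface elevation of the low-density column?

4.1 km

ρ_ref D = ρ (D + h) → h = D (ρ_ref − ρ)/ρ.
h = 132 km × (2725 − 2643)/2643 = 4.1 km.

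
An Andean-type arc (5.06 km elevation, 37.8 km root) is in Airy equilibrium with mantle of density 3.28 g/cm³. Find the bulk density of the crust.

2.89 g/cm³

ρ_c h = (ρ_m − ρ_c) r → ρ_c (h + r) = ρ_m r → ρ_c = ρ_m r / (h + r).
ρ_c = 3.28 × 37.8 km / (5.06 km + 37.8 km) = 2.89 g/cm³.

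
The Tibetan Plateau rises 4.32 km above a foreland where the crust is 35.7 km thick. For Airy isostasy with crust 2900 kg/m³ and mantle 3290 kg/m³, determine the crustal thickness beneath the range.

72.1 km

Root depth r = h ρ_c / (ρ_m − ρ_c) = 4.32 km × 2900 / 390 = 32.12 km.
Total thickness = T + h + r = 35.7 km + 4.32 km + 32.12 km = 72.1 km.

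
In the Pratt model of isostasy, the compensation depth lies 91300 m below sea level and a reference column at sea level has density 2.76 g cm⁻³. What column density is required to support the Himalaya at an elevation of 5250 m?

2.61 g cm⁻³

Pratt balance: ρ_ref D = ρ (D + h).
ρ = ρ_ref D/(D + h) = 2.76 × 91300 m/(91300 m + 5250 m) = 2.61 g cm⁻³.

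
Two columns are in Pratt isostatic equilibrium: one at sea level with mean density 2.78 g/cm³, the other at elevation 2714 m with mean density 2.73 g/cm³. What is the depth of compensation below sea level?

148000 m

ρ_ref D = ρ (D + h) → D (ρ_ref − ρ) = ρ h.
D = ρ h/(ρ_ref − ρ) = 2.73 × 2714 m/(2.78 − 2.73) = 148000 m.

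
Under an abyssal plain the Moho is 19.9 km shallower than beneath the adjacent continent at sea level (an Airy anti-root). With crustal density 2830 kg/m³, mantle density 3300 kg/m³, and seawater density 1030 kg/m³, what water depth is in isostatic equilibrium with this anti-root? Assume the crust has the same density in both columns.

5.2 km

Replacing a thickness d of crust by seawater at the top must be balanced by replacing crust with mantle at the base: d (ρ_c − ρ_w) = a (ρ_m − ρ_c).
d = a (ρ_m − ρ_c)/(ρ_c − ρ_w) = 19.9 km × 470/1800 = 5.2 km.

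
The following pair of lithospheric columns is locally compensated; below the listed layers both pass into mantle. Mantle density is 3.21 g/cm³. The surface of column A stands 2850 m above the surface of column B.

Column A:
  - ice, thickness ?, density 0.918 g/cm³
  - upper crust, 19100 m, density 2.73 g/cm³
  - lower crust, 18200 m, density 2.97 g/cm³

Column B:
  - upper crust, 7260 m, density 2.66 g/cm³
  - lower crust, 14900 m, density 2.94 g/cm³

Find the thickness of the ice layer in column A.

Take the compensation level at the base of the deeper column (depth z_c below the surface of column A) and equate Σ ρ_i t_i down to z_c; mantle fills any gap and the z_c terms cancel.
Column A: x×0.918 + 19100×2.73 + 18200×2.97 + (z_c − 37300 − x)×3.21
Column B: 2850×0 + 7260×2.66 + 14900×2.94 + (z_c − 2850 − 22160)×3.21
The z_c×3.21 term appears on both sides and cancels. Collect the known terms of each column as K = Σ(ρt)_known − 3.21 × (depth of known layers): K_A = 106197 − 3.21×37300 = −13536; K_B = 63117.6 − 3.21×(2850 + 22160) = −17164.5.
Balance: K_A − x×(3.21 − 0.918) = K_B, so x = (K_A − K_B)/(3.21 − 0.918) = 3628.5/2.292 = 1580 m.

1580 m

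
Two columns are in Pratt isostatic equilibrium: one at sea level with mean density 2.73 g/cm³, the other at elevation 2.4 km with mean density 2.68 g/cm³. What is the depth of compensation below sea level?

129 km

ρ_ref D = ρ (D + h) → D (ρ_ref − ρ) = ρ h.
D = ρ h/(ρ_ref − ρ) = 2.68 × 2.4 km/(2.73 − 2.68) = 129 km.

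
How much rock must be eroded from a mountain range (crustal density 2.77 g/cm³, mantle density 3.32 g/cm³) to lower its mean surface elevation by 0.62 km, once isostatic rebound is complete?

Net drop Δ = e − u = e − e ρ_c/ρ_m = e (ρ_m − ρ_c)/ρ_m.
e = Δ ρ_m/(ρ_m − ρ_c) = 0.62 km × 3.32/0.55 = 3.74 km.

3.74 km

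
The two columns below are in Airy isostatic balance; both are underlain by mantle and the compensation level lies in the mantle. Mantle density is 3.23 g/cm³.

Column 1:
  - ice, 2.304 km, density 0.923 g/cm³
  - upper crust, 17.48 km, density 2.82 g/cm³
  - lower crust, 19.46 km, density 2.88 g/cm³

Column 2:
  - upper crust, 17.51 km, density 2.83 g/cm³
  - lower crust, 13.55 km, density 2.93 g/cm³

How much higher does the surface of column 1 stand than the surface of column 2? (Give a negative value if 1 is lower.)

2.55 km

For any compensation level in the mantle, the mantle terms cancel and isostasy reduces to e = (Σt_1 − Σt_2) − (Σ(ρt)_1 − Σ(ρt)_2) / ρ_m.
Σt_1 = 39.244 km; Σt_2 = 31.06 km; Σ(ρt)_1 = 107.464992; Σ(ρt)_2 = 89.2548 (in km·g/cm³).
e = (39.244 − 31.06) − (107.464992 − 89.2548) / 3.23 = 2.55 km.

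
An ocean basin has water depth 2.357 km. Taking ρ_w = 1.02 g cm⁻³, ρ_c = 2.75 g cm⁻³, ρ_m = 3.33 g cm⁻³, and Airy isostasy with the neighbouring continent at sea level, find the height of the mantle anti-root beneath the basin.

7.03 km

Isostatic balance requires: replacing crust with seawater at the top is compensated by replacing crust with mantle at the base: d (ρ_c − ρ_w) = a (ρ_m − ρ_c).
a = d (ρ_c − ρ_w)/(ρ_m − ρ_c) = 2.357 km × 1.73/0.58 = 7.03 km.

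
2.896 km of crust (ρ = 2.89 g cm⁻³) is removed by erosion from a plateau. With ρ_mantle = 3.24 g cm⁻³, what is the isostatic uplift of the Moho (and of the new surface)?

2.58 km

Unloading: uplift u = e ρ_c/ρ_m = 2.896 km × 2.89/3.24 = 2.58 km.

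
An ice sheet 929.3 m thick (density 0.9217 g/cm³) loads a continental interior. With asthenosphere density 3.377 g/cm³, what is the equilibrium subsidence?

254 m

Isostatic balance requires: the ice load ρ_ice t is balanced by mantle displaced below, ρ_m s.
s = t ρ_ice / ρ_m = 929.3 m × 0.9217/3.377 = 254 m.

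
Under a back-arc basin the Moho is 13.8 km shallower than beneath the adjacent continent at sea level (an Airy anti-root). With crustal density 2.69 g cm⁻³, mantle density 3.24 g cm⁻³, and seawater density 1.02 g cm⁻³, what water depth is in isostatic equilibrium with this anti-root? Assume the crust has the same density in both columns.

4.54 km

Replacing a thickness d of crust by seawater at the top must be balanced by replacing crust with mantle at the base: d (ρ_c − ρ_w) = a (ρ_m − ρ_c).
d = a (ρ_m − ρ_c)/(ρ_c − ρ_w) = 13.8 km × 0.55/1.67 = 4.54 km.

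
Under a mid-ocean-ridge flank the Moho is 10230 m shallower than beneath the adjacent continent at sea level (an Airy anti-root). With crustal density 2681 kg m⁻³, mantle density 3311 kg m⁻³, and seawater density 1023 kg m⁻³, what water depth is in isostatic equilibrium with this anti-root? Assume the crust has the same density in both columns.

Replacing a thickness d of crust by seawater at the top must be balanced by replacing crust with mantle at the base: d (ρ_c − ρ_w) = a (ρ_m − ρ_c).
d = a (ρ_m − ρ_c)/(ρ_c − ρ_w) = 10230 m × 630/1658 = 3890 m.

3890 m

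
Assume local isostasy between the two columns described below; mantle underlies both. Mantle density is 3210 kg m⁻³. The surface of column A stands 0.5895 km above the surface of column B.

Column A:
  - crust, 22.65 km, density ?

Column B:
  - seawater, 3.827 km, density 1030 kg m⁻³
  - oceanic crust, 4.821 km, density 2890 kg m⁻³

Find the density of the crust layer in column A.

2690 kg m⁻³

Take the compensation level at the base of the deeper column (depth z_c below the surface of column A) and equate Σ ρ_i t_i down to z_c; mantle fills any gap and the z_c terms cancel.
Column A: 22.65×ρ + (z_c − 22.65)×3210
Column B: 0.5895×0 + 3.827×1030 + 4.821×2890 + (z_c − 0.5895 − 8.648)×3210
The z_c×3210 term appears on both sides and cancels. Collect the known terms of each column as K = Σ(ρt)_known − 3210 × (depth of known layers): K_A = 0 − 3210×22.65 = −72706.5; K_B = 17874.5 − 3210×(0.5895 + 8.648) = −11777.875.
Balance: K_A + 22.65×ρ = K_B, so ρ = (K_B − K_A)/22.65 = 60928.6/22.65 = 2690 kg m⁻³.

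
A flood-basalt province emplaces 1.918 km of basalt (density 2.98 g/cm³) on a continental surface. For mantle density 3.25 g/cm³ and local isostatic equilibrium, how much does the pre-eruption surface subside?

Subaerial loading: s = t ρ_load / ρ_m.
s = 1.918 km × 2.98/3.25 = 1.76 km.

1.76 km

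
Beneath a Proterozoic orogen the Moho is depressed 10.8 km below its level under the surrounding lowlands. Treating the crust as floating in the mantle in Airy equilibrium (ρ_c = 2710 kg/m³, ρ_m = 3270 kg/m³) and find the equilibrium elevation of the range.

2.23 km

For local isostatic compensation: ρ_c h = (ρ_m − ρ_c) r.
h = r (ρ_m − ρ_c) / ρ_c = 10.8 km × (3270 − 2710) / 2710 = 2.23 km.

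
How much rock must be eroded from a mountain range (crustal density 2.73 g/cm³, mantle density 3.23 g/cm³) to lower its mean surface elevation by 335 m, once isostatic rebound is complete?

2160 m

Net drop Δ = e − u = e − e ρ_c/ρ_m = e (ρ_m − ρ_c)/ρ_m.
e = Δ ρ_m/(ρ_m − ρ_c) = 335 m × 3.23/0.5 = 2160 m.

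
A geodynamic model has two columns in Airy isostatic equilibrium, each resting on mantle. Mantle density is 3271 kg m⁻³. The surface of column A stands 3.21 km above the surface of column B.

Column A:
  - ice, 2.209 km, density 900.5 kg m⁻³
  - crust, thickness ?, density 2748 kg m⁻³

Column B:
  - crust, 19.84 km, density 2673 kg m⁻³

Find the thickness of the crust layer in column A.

Take the compensation level at the base of the deeper column (depth z_c below the surface of column A) and equate Σ ρ_i t_i down to z_c; mantle fills any gap and the z_c terms cancel.
Column A: 2.209×900.5 + x×2748 + (z_c − 2.209 − x)×3271
Column B: 3.21×0 + 19.84×2673 + (z_c − 3.21 − 19.84)×3271
The z_c×3271 term appears on both sides and cancels. Collect the known terms of each column as K = Σ(ρt)_known − 3271 × (depth of known layers): K_A = 1989.2045 − 3271×2.209 = −5236.4345; K_B = 53032.32 − 3271×(3.21 + 19.84) = −22364.23.
Balance: K_A − x×(3271 − 2748) = K_B, so x = (K_A − K_B)/(3271 − 2748) = 17127.8/523 = 32.7 km.

32.7 km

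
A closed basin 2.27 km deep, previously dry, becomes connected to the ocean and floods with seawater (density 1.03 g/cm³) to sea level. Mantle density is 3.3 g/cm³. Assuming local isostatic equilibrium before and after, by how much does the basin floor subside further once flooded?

1.03 km

After flooding the water column is d + s deep. Its weight must equal the weight of mantle displaced by the extra subsidence s: (d + s) ρ_w = s ρ_m.
s = d ρ_w / (ρ_m − ρ_w) = 2.27 km × 1.03/(3.3 − 1.03) = 1.03 km.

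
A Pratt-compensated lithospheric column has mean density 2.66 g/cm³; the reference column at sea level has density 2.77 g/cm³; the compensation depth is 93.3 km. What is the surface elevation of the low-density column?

3.86 km

ρ_ref D = ρ (D + h) → h = D (ρ_ref − ρ)/ρ.
h = 93.3 km × (2.77 − 2.66)/2.66 = 3.86 km.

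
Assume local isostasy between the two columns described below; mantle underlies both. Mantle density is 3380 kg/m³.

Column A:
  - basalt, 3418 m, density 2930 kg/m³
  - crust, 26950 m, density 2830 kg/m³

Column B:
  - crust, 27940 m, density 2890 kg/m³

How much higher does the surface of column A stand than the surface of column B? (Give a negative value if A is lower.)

790 m

For any compensation level in the mantle, the mantle terms cancel and isostasy reduces to e = (Σt_A − Σt_B) − (Σ(ρt)_A − Σ(ρt)_B) / ρ_m.
Σt_A = 30368 m; Σt_B = 27940 m; Σ(ρt)_A = 86283240; Σ(ρt)_B = 80746600 (in m·kg/m³).
e = (30368 − 27940) − (86283240 − 80746600) / 3380 = 790 m.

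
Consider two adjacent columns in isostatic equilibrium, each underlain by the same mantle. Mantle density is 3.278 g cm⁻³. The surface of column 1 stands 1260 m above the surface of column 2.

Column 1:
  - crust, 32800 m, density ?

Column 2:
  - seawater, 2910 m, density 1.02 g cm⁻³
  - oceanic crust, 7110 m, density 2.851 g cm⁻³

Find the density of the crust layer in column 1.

2.86 g cm⁻³

Take the compensation level at the base of the deeper column (depth z_c below the surface of column 1) and equate Σ ρ_i t_i down to z_c; mantle fills any gap and the z_c terms cancel.
Column 1: 32800×ρ + (z_c − 32800)×3.278
Column 2: 1260×0 + 2910×1.02 + 7110×2.851 + (z_c − 1260 − 10020)×3.278
The z_c×3.278 term appears on both sides and cancels. Collect the known terms of each column as K = Σ(ρt)_known − 3.278 × (depth of known layers): K_1 = 0 − 3.278×32800 = −107518.4; K_2 = 23238.81 − 3.278×(1260 + 10020) = −13737.03.
Balance: K_1 + 32800×ρ = K_2, so ρ = (K_2 − K_1)/32800 = 93781.4/32800 = 2.86 g cm⁻³.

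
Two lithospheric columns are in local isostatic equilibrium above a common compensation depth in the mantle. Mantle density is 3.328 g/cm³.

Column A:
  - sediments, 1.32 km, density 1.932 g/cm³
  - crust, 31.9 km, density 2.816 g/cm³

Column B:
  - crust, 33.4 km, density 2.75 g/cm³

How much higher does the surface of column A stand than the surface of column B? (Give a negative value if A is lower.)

For any compensation level in the mantle, the mantle terms cancel and isostasy reduces to e = (Σt_A − Σt_B) − (Σ(ρt)_A − Σ(ρt)_B) / ρ_m.
Σt_A = 33.22 km; Σt_B = 33.4 km; Σ(ρt)_A = 92.38064; Σ(ρt)_B = 91.85 (in km·g/cm³).
e = (33.22 − 33.4) − (92.38064 − 91.85) / 3.328 = −0.339 km.

−0.339 km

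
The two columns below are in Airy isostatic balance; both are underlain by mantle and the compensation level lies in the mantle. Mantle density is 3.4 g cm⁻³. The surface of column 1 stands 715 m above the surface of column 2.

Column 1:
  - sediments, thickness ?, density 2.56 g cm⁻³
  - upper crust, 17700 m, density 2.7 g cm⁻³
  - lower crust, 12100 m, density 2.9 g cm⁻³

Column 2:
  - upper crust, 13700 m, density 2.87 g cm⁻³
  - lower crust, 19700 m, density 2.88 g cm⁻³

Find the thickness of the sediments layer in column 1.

Take the compensation level at the base of the deeper column (depth z_c below the surface of column 1) and equate Σ ρ_i t_i down to z_c; mantle fills any gap and the z_c terms cancel.
Column 1: x×2.56 + 17700×2.7 + 12100×2.9 + (z_c − 29800 − x)×3.4
Column 2: 715×0 + 13700×2.87 + 19700×2.88 + (z_c − 715 − 33400)×3.4
The z_c×3.4 term appears on both sides and cancels. Collect the known terms of each column as K = Σ(ρt)_known − 3.4 × (depth of known layers): K_1 = 82880 − 3.4×29800 = −18440; K_2 = 96055 − 3.4×(715 + 33400) = −19936.
Balance: K_1 − x×(3.4 − 2.56) = K_2, so x = (K_1 − K_2)/(3.4 − 2.56) = 1496/0.84 = 1780 m.

1780 m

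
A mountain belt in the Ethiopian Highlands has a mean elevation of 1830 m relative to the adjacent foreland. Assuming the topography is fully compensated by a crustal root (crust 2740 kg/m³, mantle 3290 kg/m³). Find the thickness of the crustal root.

9120 m

By Archimedes' principle applied to the lithosphere: the weight of the topography is balanced by the buoyancy of the root, ρ_c h = (ρ_m − ρ_c) r.
r = h · ρ_c / (ρ_m − ρ_c) = 1830 m × 2740 / (3290 − 2740) = 9120 m.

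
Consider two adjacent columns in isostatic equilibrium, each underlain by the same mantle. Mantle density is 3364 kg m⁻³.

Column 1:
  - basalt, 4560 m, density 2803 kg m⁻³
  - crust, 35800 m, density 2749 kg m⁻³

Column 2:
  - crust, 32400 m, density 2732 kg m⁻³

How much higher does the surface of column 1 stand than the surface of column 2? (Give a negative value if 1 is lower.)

1220 m

For any compensation level in the mantle, the mantle terms cancel and isostasy reduces to e = (Σt_1 − Σt_2) − (Σ(ρt)_1 − Σ(ρt)_2) / ρ_m.
Σt_1 = 40360 m; Σt_2 = 32400 m; Σ(ρt)_1 = 111195880; Σ(ρt)_2 = 88516800 (in m·kg m⁻³).
e = (40360 − 32400) − (111195880 − 88516800) / 3364 = 1220 m.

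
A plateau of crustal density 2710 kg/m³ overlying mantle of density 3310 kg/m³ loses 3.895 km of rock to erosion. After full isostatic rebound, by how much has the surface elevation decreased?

0.706 km

Rebound u = e ρ_c/ρ_m = 3.895 km × 2710/3310 = 3.189 km.
Net surface drop = e − u = 3.895 km − 3.189 km = e (ρ_m − ρ_c)/ρ_m = 0.706 km.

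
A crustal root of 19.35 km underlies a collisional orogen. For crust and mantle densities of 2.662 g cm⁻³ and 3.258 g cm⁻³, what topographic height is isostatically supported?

4.33 km

By Archimedes' principle applied to the lithosphere: ρ_c h = (ρ_m − ρ_c) r.
h = r (ρ_m − ρ_c) / ρ_c = 19.35 km × (3.258 − 2.662) / 2.662 = 4.33 km.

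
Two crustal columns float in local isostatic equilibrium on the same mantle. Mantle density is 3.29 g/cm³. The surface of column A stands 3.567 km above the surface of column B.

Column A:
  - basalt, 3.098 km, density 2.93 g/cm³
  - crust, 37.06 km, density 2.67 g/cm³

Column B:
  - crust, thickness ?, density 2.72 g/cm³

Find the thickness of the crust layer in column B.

Take the compensation level at the base of the deeper column (depth z_c below the surface of column A) and equate Σ ρ_i t_i down to z_c; mantle fills any gap and the z_c terms cancel.
Column A: 3.098×2.93 + 37.06×2.67 + (z_c − 40.158)×3.29
Column B: 3.567×0 + x×2.72 + (z_c − 3.567 − 0 − x)×3.29
The z_c×3.29 term appears on both sides and cancels. Collect the known terms of each column as K = Σ(ρt)_known − 3.29 × (depth of known layers): K_A = 108.02734 − 3.29×40.158 = −24.09248; K_B = 0 − 3.29×(3.567 + 0) = −11.73543.
Balance: K_A = K_B − x×(3.29 − 2.72), so x = (K_B − K_A)/(3.29 − 2.72) = 12.357/0.57 = 21.7 km.

21.7 km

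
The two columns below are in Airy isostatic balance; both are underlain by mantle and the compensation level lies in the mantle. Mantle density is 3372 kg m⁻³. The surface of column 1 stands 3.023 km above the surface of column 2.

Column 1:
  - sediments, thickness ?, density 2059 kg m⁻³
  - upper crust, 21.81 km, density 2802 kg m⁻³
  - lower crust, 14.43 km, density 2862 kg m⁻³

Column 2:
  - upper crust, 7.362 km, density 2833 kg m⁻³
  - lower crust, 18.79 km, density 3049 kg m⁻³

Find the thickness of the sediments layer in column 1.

0.335 km

Take the compensation level at the base of the deeper column (depth z_c below the surface of column 1) and equate Σ ρ_i t_i down to z_c; mantle fills any gap and the z_c terms cancel.
Column 1: x×2059 + 21.81×2802 + 14.43×2862 + (z_c − 36.24 − x)×3372
Column 2: 3.023×0 + 7.362×2833 + 18.79×3049 + (z_c − 3.023 − 26.152)×3372
The z_c×3372 term appears on both sides and cancels. Collect the known terms of each column as K = Σ(ρt)_known − 3372 × (depth of known layers): K_1 = 102410.28 − 3372×36.24 = −19791; K_2 = 78147.256 − 3372×(3.023 + 26.152) = −20230.844.
Balance: K_1 − x×(3372 − 2059) = K_2, so x = (K_1 − K_2)/(3372 − 2059) = 439.844/1313 = 0.335 km.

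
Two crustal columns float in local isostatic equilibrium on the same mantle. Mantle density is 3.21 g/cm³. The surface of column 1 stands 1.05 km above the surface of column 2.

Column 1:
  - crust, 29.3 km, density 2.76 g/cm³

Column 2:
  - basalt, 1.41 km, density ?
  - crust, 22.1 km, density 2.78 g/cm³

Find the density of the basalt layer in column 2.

Take the compensation level at the base of the deeper column (depth z_c below the surface of column 1) and equate Σ ρ_i t_i down to z_c; mantle fills any gap and the z_c terms cancel.
Column 1: 29.3×2.76 + (z_c − 29.3)×3.21
Column 2: 1.05×0 + 1.41×ρ + 22.1×2.78 + (z_c − 1.05 − 23.51)×3.21
The z_c×3.21 term appears on both sides and cancels. Collect the known terms of each column as K = Σ(ρt)_known − 3.21 × (depth of known layers): K_1 = 80.868 − 3.21×29.3 = −13.185; K_2 = 61.438 − 3.21×(1.05 + 23.51) = −17.3996.
Balance: K_1 = K_2 + 1.41×ρ, so ρ = (K_1 − K_2)/1.41 = 4.2146/1.41 = 2.99 g/cm³.

2.99 g/cm³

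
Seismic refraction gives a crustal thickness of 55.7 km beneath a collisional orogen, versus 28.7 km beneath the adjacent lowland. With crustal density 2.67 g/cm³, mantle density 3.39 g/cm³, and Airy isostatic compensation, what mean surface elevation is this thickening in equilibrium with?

Excess crust Δ = 55.7 km − 28.7 km = 27 km, split between elevation h and root r with h + r = Δ.
Airy balance ρ_c h = (ρ_m − ρ_c) r gives r = h ρ_c/(ρ_m − ρ_c), so h (1 + ρ_c/(ρ_m − ρ_c)) = Δ, i.e. h = Δ (ρ_m − ρ_c)/ρ_m.
h = 27 km × 0.72/3.39 = 5.73 km.

5.73 km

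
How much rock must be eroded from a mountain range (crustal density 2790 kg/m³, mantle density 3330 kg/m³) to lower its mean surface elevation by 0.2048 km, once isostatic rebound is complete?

Net drop Δ = e − u = e − e ρ_c/ρ_m = e (ρ_m − ρ_c)/ρ_m.
e = Δ ρ_m/(ρ_m − ρ_c) = 0.2048 km × 3330/540 = 1.26 km.

1.26 km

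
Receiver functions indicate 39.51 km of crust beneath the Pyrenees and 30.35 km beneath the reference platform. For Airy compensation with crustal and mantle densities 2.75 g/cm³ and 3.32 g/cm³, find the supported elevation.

1.57 km

Excess crust Δ = 39.51 km − 30.35 km = 9.16 km, split between elevation h and root r with h + r = Δ.
Airy balance ρ_c h = (ρ_m − ρ_c) r gives r = h ρ_c/(ρ_m − ρ_c), so h (1 + ρ_c/(ρ_m − ρ_c)) = Δ, i.e. h = Δ (ρ_m − ρ_c)/ρ_m.
h = 9.16 km × 0.57/3.32 = 1.57 km.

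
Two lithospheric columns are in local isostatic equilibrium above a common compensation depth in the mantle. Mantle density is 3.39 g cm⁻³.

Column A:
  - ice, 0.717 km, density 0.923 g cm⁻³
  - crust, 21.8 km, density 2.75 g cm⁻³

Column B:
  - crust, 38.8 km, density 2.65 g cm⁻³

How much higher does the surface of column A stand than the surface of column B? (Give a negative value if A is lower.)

For any compensation level in the mantle, the mantle terms cancel and isostasy reduces to e = (Σt_A − Σt_B) − (Σ(ρt)_A − Σ(ρt)_B) / ρ_m.
Σt_A = 22.517 km; Σt_B = 38.8 km; Σ(ρt)_A = 60.611791; Σ(ρt)_B = 102.82 (in km·g cm⁻³).
e = (22.517 − 38.8) − (60.611791 − 102.82) / 3.39 = −3.83 km.

−3.83 km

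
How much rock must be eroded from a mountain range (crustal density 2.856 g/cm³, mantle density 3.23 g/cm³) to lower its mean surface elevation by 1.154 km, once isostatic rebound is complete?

9.97 km

Net drop Δ = e − u = e − e ρ_c/ρ_m = e (ρ_m − ρ_c)/ρ_m.
e = Δ ρ_m/(ρ_m − ρ_c) = 1.154 km × 3.23/0.374 = 9.97 km.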